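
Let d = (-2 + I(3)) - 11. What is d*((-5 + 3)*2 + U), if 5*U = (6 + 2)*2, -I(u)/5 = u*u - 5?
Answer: 132/5 ≈ 26.400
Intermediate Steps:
I(u) = 25 - 5*u² (I(u) = -5*(u*u - 5) = -5*(u² - 5) = -5*(-5 + u²) = 25 - 5*u²)
d = -33 (d = (-2 + (25 - 5*3²)) - 11 = (-2 + (25 - 5*9)) - 11 = (-2 + (25 - 45)) - 11 = (-2 - 20) - 11 = -22 - 11 = -33)
U = 16/5 (U = ((6 + 2)*2)/5 = (8*2)/5 = (⅕)*16 = 16/5 ≈ 3.2000)
d*((-5 + 3)*2 + U) = -33*((-5 + 3)*2 + 16/5) = -33*(-2*2 + 16/5) = -33*(-4 + 16/5) = -33*(-⅘) = 132/5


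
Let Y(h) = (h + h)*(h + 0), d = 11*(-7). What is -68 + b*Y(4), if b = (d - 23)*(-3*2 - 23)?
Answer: 92732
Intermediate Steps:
d = -77
Y(h) = 2*h² (Y(h) = (2*h)*h = 2*h²)
b = 2900 (b = (-77 - 23)*(-3*2 - 23) = -100*(-6 - 23) = -100*(-29) = 2900)
-68 + b*Y(4) = -68 + 2900*(2*4²) = -68 + 2900*(2*16) = -68 + 2900*32 = -68 + 92800 = 92732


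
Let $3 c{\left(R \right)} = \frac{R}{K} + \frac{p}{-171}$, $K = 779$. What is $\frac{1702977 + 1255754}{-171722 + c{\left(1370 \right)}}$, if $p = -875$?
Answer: $- \frac{62230989123}{3611780621} \approx -17.23$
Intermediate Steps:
$c{\left(R \right)} = \frac{875}{513} + \frac{R}{2337}$ ($c{\left(R \right)} = \frac{\frac{R}{779} - \frac{875}{-171}}{3} = \frac{R \frac{1}{779} - - \frac{875}{171}}{3} = \frac{\frac{R}{779} + \frac{875}{171}}{3} = \frac{\frac{875}{171} + \frac{R}{779}}{3} = \frac{875}{513} + \frac{R}{2337}$)
$\frac{1702977 + 1255754}{-171722 + c{\left(1370 \right)}} = \frac{1702977 + 1255754}{-171722 + \left(\frac{875}{513} + \frac{1}{2337} \cdot 1370\right)} = \frac{2958731}{-171722 + \left(\frac{875}{513} + \frac{1370}{2337}\right)} = \frac{2958731}{-171722 + \frac{48205}{21033}} = \frac{2958731}{- \frac{3611780621}{21033}} = 2958731 \left(- \frac{21033}{3611780621}\right) = - \frac{62230989123}{3611780621}$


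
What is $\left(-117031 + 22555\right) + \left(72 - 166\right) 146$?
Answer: $-108200$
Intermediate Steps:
$\left(-117031 + 22555\right) + \left(72 - 166\right) 146 = -94476 - 13724 = -108200$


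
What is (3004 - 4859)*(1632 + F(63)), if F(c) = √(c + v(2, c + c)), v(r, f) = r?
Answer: -3027360 - 1855*√65 ≈ -3.0423e+6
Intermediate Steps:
F(c) = √(2 + c) (F(c) = √(c + 2) = √(2 + c))
(3004 - 4859)*(1632 + F(63)) = (3004 - 4859)*(1632 + √(2 + 63)) = -1855*(1632 + √65) = -3027360 - 1855*√65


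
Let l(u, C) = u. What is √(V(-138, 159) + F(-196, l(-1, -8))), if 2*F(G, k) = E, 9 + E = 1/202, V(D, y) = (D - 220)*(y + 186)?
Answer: I*√5039885557/202 ≈ 351.45*I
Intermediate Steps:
V(D, y) = (-220 + D)*(186 + y)
E = -1817/202 (E = -9 + 1/202 = -1817/202 ≈ -8.9951)
F(G, k) = -1817/404 (F(G, k) = (½)*(-1817/202) = -1817/404)
√(V(-138, 159) + F(-196, l(-1, -8))) = √((-40920 - 220*159 + 186*(-138) - 138*159) - 1817/404) = √((-40920 - 34980 - 25668 - 21942) - 1817/404) = √(-123510 - 1817/404) = √(-49899857/404) = I*√5039885557/202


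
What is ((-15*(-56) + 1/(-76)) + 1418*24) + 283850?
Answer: 24222871/76 ≈ 3.1872e+5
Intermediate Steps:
((-15*(-56) + 1/(-76)) + 1418*24) + 283850 = ((840 - 1/76) + 34032) + 283850 = (63839/76 + 34032) + 283850 = 2650271/76 + 283850 = 24222871/76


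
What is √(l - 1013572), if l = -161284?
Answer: 2*I*√293714 ≈ 1083.9*I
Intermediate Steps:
√(l - 1013572) = √(-161284 - 1013572) = √(-1174856) = 2*I*√293714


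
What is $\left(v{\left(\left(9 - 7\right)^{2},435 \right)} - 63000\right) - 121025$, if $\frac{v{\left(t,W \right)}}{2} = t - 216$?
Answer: $-184449$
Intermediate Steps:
$v{\left(t,W \right)} = -432 + 2 t$ ($v{\left(t,W \right)} = 2 \left(t - 216\right) = 2 \left(-216 + t\right) = -432 + 2 t$)
$\left(v{\left(\left(9 - 7\right)^{2},435 \right)} - 63000\right) - 121025 = \left(\left(-432 + 2 \left(9 - 7\right)^{2}\right) - 63000\right) - 121025 = \left(\left(-432 + 2 \cdot 2^{2}\right) - 63000\right) - 121025 = \left(\left(-432 + 2 \cdot 4\right) - 63000\right) - 121025 = \left(\left(-432 + 8\right) - 63000\right) - 121025 = \left(-424 - 63000\right) - 121025 = -63424 - 121025 = -184449$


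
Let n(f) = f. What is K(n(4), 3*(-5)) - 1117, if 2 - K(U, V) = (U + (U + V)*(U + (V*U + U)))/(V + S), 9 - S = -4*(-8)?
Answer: -20897/19 ≈ -1099.8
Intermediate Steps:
S = -23 (S = 9 - (-4)*(-8) = 9 - 1*32 = 9 - 32 = -23)
K(U, V) = 2 - (U + (U + V)*(2*U + U*V))/(-23 + V) (K(U, V) = 2 - (U + (U + V)*(U + (V*U + U)))/(V - 23) = 2 - (U + (U + V)*(U + (U*V + U)))/(-23 + V) = 2 - (U + (U + V)*(U + (U + U*V)))/(-23 + V) = 2 - (U + (U + V)*(2*U + U*V))/(-23 + V))
K(n(4), 3*(-5)) - 1117 = (-46 - 1*4 - 2*4² + 2*(3*(-5)) - 1*4*(3*(-5))² - 1*3*(-5)*4² - 2*4*3*(-5))/(-23 + 3*(-5)) - 1117 = (-46 - 4 - 2*16 + 2*(-15) - 1*4*(-15)² - 1*(-15)*16 - 2*4*(-15))/(-23 - 15) - 1117 = (-46 - 4 - 32 - 30 - 1*4*225 + 240 + 120)/(-38) - 1117 = -(-46 - 4 - 32 - 30 - 900 + 240 + 120)/38 - 1117 = -1/38*(-652) - 1117 = 326/19 - 1117 = -20897/19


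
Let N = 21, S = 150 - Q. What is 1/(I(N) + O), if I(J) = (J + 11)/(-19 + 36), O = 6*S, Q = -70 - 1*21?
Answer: 17/24614 ≈ 0.00069066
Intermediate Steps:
Q = -91 (Q = -70 - 21 = -91)
S = 241 (S = 150 - 1*(-91) = 150 + 91 = 241)
O = 1446 (O = 6*241 = 1446)
I(J) = 11/17 + J/17 (I(J) = (11 + J)/17 = (11 + J)*(1/17) = 11/17 + J/17)
1/(I(N) + O) = 1/((11/17 + (1/17)*21) + 1446) = 1/((11/17 + 21/17) + 1446) = 1/(32/17 + 1446) = 1/(24614/17) = 17/24614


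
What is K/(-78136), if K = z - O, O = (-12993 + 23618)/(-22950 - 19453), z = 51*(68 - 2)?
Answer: -142739123/3313200808 ≈ -0.043082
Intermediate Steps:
z = 3366 (z = 51*66 = 3366)
O = -10625/42403 (O = 10625/(-42403) = 10625*(-1/42403) = -10625/42403 ≈ -0.25057)
K = 142739123/42403 (K = 3366 - 1*(-10625/42403) = 3366 + 10625/42403 = 142739123/42403 ≈ 3366.3)
K/(-78136) = (142739123/42403)/(-78136) = (142739123/42403)*(-1/78136) = -142739123/3313200808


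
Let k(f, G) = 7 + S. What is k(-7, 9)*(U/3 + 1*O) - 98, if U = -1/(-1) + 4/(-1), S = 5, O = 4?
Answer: -62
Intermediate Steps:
k(f, G) = 12 (k(f, G) = 7 + 5 = 12)
U = -3 (U = -1*(-1) + 4*(-1) = 1 - 4 = -3)
k(-7, 9)*(U/3 + 1*O) - 98 = 12*(-3/3 + 1*4) - 98 = 12*(-3*⅓ + 4) - 98 = 12*(-1 + 4) - 98 = 12*3 - 98 = 36 - 98 = -62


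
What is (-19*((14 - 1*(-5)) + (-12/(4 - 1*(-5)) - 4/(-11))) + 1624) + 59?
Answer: 44234/33 ≈ 1340.4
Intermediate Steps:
(-19*((14 - 1*(-5)) + (-12/(4 - 1*(-5)) - 4/(-11))) + 1624) + 59 = (-19*((14 + 5) + (-12/(4 + 5) - 4*(-1/11))) + 1624) + 59 = (-19*(19 + (-12/9 + 4/11)) + 1624) + 59 = (-19*(19 + (-12*1/9 + 4/11)) + 1624) + 59 = (-19*(19 + (-4/3 + 4/11)) + 1624) + 59 = (-19*(19 - 32/33) + 1624) + 59 = (-19*595/33 + 1624) + 59 = (-11305/33 + 1624) + 59 = 42287/33 + 59 = 44234/33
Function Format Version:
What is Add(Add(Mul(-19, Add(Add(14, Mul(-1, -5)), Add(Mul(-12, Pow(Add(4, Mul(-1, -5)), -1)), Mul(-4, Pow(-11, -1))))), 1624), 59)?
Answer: Rational(44234, 33) ≈ 1340.4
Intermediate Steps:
Add(Add(Mul(-19, Add(Add(14, Mul(-1, -5)), Add(Mul(-12, Pow(Add(4, Mul(-1, -5)), -1)), Mul(-4, Pow(-11, -1))))), 1624), 59) = Add(Add(Mul(-19, Add(Add(14, 5), Add(Mul(-12, Pow(Add(4, 5), -1)), Mul(-4, Rational(-1, 11))))), 1624), 59) = Add(Add(Mul(-19, Add(19, Add(Mul(-12, Pow(9, -1)), Rational(4, 11)))), 1624), 59) = Add(Add(Mul(-19, Add(19, Add(Mul(-12, Rational(1, 9)), Rational(4, 11)))), 1624), 59) = Add(Add(Mul(-19, Add(19, Add(Rational(-4, 3), Rational(4, 11)))), 1624), 59) = Add(Add(Mul(-19, Add(19, Rational(-32, 33))), 1624), 59) = Add(Add(Mul(-19, Rational(595, 33)), 1624), 59) = Add(Add(Rational(-11305, 33), 1624), 59) = Add(Rational(42287, 33), 59) = Rational(44234, 33)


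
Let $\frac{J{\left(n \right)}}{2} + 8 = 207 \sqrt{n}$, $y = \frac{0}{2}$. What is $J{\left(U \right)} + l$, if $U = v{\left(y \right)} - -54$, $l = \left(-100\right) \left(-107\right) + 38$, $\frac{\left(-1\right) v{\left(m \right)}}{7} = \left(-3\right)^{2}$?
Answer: $10722 + 1242 i \approx 10722.0 + 1242.0 i$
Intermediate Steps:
$y = 0$ ($y = 0 \cdot \frac{1}{2} = 0$)
$v{\left(m \right)} = -63$ ($v{\left(m \right)} = - 7 \left(-3\right)^{2} = \left(-7\right) 9 = -63$)
$l = 10738$ ($l = 10700 + 38 = 10738$)
$U = -9$ ($U = -63 - -54 = -63 + 54 = -9$)
$J{\left(n \right)} = -16 + 414 \sqrt{n}$ ($J{\left(n \right)} = -16 + 2 \cdot 207 \sqrt{n} = -16 + 414 \sqrt{n}$)
$J{\left(U \right)} + l = \left(-16 + 414 \sqrt{-9}\right) + 10738 = \left(-16 + 414 \cdot 3 i\right) + 10738 = \left(-16 + 1242 i\right) + 10738 = 10722 + 1242 i$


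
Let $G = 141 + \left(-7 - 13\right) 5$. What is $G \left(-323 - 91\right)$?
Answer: $-16974$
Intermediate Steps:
$G = 41$ ($G = 141 - 100 = 41$)
$G \left(-323 - 91\right) = 41 \left(-323 - 91\right) = 41 \left(-414\right) = -16974$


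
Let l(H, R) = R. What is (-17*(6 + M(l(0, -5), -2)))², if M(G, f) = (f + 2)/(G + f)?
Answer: 10404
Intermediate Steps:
M(G, f) = (2 + f)/(G + f)
(-17*(6 + M(l(0, -5), -2)))² = (-17*(6 + (2 - 2)/(-5 - 2)))² = (-17*(6 + 0/(-7)))² = (-17*(6 - ⅐*0))² = (-17*(6 + 0))² = (-17*6)² = (-102)² = 10404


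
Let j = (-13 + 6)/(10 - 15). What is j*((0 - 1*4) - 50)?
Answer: -378/5 ≈ -75.600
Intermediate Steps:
j = 7/5 (j = -7/(-5) = -7*(-⅕) = 7/5 ≈ 1.4000)
j*((0 - 1*4) - 50) = 7*((0 - 1*4) - 50)/5 = 7*((0 - 4) - 50)/5 = 7*(-4 - 50)/5 = (7/5)*(-54) = -378/5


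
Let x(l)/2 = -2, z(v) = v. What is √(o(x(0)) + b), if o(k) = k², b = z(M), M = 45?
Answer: √61 ≈ 7.8102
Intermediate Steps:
x(l) = -4 (x(l) = 2*(-2) = -4)
b = 45
√(o(x(0)) + b) = √((-4)² + 45) = √(16 + 45) = √61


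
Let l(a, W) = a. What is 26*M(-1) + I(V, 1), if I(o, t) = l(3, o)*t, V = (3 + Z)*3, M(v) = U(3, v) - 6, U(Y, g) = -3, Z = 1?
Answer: -231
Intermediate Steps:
M(v) = -9 (M(v) = -3 - 6 = -9)
V = 12 (V = (3 + 1)*3 = 4*3 = 12)
I(o, t) = 3*t
26*M(-1) + I(V, 1) = 26*(-9) + 3*1 = -234 + 3 = -231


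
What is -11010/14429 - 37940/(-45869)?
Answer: 42418570/661843801 ≈ 0.064092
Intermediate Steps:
-11010/14429 - 37940/(-45869) = -11010*1/14429 - 37940*(-1/45869) = -11010/14429 + 37940/45869 = 42418570/661843801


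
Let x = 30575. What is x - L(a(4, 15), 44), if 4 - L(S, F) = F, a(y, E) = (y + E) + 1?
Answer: 30615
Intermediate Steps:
a(y, E) = 1 + E + y (a(y, E) = (E + y) + 1 = 1 + E + y)
L(S, F) = 4 - F
x - L(a(4, 15), 44) = 30575 - (4 - 1*44) = 30575 - (4 - 44) = 30575 - 1*(-40) = 30575 + 40 = 30615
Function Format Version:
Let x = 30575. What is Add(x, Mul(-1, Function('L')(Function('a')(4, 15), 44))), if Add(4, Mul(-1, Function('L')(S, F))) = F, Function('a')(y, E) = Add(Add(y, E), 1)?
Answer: 30615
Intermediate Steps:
Function('a')(y, E) = Add(1, E, y) (Function('a')(y, E) = Add(Add(E, y), 1) = Add(1, E, y))
Function('L')(S, F) = Add(4, Mul(-1, F))
Add(x, Mul(-1, Function('L')(Function('a')(4, 15), 44))) = Add(30575, Mul(-1, Add(4, Mul(-1, 44)))) = Add(30575, Mul(-1, Add(4, -44))) = Add(30575, Mul(-1, -40)) = Add(30575, 40) = 30615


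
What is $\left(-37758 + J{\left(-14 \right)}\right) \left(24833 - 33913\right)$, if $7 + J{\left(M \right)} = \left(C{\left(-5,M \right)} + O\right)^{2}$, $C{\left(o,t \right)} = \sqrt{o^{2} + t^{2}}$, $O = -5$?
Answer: $340672520 + 90800 \sqrt{221} \approx 3.4202 \cdot 10^{8}$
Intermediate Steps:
$J{\left(M \right)} = -7 + \left(-5 + \sqrt{25 + M^{2}}\right)^{2}$ ($J{\left(M \right)} = -7 + \left(\sqrt{\left(-5\right)^{2} + M^{2}} - 5\right)^{2} = -7 + \left(\sqrt{25 + M^{2}} - 5\right)^{2} = -7 + \left(-5 + \sqrt{25 + M^{2}}\right)^{2}$)
$\left(-37758 + J{\left(-14 \right)}\right) \left(24833 - 33913\right) = \left(-37758 - \left(7 - \left(-5 + \sqrt{25 + \left(-14\right)^{2}}\right)^{2}\right)\right) \left(24833 - 33913\right) = \left(-37758 - \left(7 - \left(-5 + \sqrt{25 + 196}\right)^{2}\right)\right) \left(-9080\right) = \left(-37758 - \left(7 - \left(-5 + \sqrt{221}\right)^{2}\right)\right) \left(-9080\right) = \left(-37765 + \left(-5 + \sqrt{221}\right)^{2}\right) \left(-9080\right) = 342906200 - 9080 \left(-5 + \sqrt{221}\right)^{2}$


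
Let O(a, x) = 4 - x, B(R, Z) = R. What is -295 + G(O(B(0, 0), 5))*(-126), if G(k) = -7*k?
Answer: -1177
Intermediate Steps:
-295 + G(O(B(0, 0), 5))*(-126) = -295 - 7*(4 - 1*5)*(-126) = -295 - 7*(4 - 5)*(-126) = -295 - 7*(-1)*(-126) = -295 + 7*(-126) = -295 - 882 = -1177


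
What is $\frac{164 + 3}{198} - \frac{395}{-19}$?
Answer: $\frac{81383}{3762} \approx 21.633$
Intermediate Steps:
$\frac{164 + 3}{198} - \frac{395}{-19} = 167 \cdot \frac{1}{198} - - \frac{395}{19} = \frac{167}{198} + \frac{395}{19} = \frac{81383}{3762}$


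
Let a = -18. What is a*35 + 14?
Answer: -616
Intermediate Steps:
a*35 + 14 = -18*35 + 14 = -630 + 14 = -616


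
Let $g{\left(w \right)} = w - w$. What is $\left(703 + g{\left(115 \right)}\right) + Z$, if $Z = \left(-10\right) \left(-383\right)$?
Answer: $4533$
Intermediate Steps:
$g{\left(w \right)} = 0$
$Z = 3830$
$\left(703 + g{\left(115 \right)}\right) + Z = \left(703 + 0\right) + 3830 = 703 + 3830 = 4533$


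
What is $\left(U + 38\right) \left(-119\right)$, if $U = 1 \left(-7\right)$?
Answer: $-3689$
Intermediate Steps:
$U = -7$
$\left(U + 38\right) \left(-119\right) = \left(-7 + 38\right) \left(-119\right) = 31 \left(-119\right) = -3689$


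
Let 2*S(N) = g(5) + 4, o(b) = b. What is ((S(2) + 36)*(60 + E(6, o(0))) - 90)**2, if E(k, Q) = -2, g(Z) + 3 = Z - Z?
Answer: 4108729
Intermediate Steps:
g(Z) = -3 (g(Z) = -3 + (Z - Z) = -3 + 0 = -3)
S(N) = 1/2 (S(N) = (-3 + 4)/2 = (1/2)*1 = 1/2)
((S(2) + 36)*(60 + E(6, o(0))) - 90)**2 = ((1/2 + 36)*(60 - 2) - 90)**2 = ((73/2)*58 - 90)**2 = (2117 - 90)**2 = 2027**2 = 4108729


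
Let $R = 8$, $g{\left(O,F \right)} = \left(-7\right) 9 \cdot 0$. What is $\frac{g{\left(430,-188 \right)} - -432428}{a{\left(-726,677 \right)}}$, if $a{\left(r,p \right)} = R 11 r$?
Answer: $- \frac{108107}{15972} \approx -6.7685$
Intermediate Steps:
$g{\left(O,F \right)} = 0$ ($g{\left(O,F \right)} = \left(-63\right) 0 = 0$)
$a{\left(r,p \right)} = 88 r$ ($a{\left(r,p \right)} = 8 \cdot 11 r = 88 r$)
$\frac{g{\left(430,-188 \right)} - -432428}{a{\left(-726,677 \right)}} = \frac{0 - -432428}{88 \left(-726\right)} = \frac{0 + 432428}{-63888} = 432428 \left(- \frac{1}{63888}\right) = - \frac{108107}{15972}$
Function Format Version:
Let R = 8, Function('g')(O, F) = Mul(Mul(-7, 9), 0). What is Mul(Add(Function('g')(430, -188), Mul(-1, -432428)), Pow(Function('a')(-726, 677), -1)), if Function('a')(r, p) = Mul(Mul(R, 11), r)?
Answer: Rational(-108107, 15972) ≈ -6.7685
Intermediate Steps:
Function('g')(O, F) = 0 (Function('g')(O, F) = Mul(-63, 0) = 0)
Function('a')(r, p) = Mul(88, r) (Function('a')(r, p) = Mul(Mul(8, 11), r) = Mul(88, r))
Mul(Add(Function('g')(430, -188), Mul(-1, -432428)), Pow(Function('a')(-726, 677), -1)) = Mul(Add(0, Mul(-1, -432428)), Pow(Mul(88, -726), -1)) = Mul(Add(0, 432428), Pow(-63888, -1)) = Mul(432428, Rational(-1, 63888)) = Rational(-108107, 15972)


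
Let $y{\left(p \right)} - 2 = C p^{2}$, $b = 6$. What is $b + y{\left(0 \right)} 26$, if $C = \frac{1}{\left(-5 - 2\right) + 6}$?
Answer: $58$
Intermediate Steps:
$C = -1$ ($C = \frac{1}{-7 + 6} = \frac{1}{-1} = -1$)
$y{\left(p \right)} = 2 - p^{2}$
$b + y{\left(0 \right)} 26 = 6 + \left(2 - 0^{2}\right) 26 = 6 + \left(2 - 0\right) 26 = 6 + \left(2 + 0\right) 26 = 6 + 2 \cdot 26 = 6 + 52 = 58$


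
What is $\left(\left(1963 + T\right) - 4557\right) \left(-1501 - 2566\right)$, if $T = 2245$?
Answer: $1419383$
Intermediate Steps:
$\left(\left(1963 + T\right) - 4557\right) \left(-1501 - 2566\right) = \left(\left(1963 + 2245\right) - 4557\right) \left(-1501 - 2566\right) = \left(4208 - 4557\right) \left(-4067\right) = \left(-349\right) \left(-4067\right) = 1419383$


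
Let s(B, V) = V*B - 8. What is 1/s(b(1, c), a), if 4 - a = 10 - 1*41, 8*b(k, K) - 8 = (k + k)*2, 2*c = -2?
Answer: 2/89 ≈ 0.022472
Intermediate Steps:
c = -1 (c = (1/2)*(-2) = -1)
b(k, K) = 1 + k/2 (b(k, K) = 1 + ((k + k)*2)/8 = 1 + ((2*k)*2)/8 = 1 + (4*k)/8 = 1 + k/2)
a = 35 (a = 4 - (10 - 1*41) = 4 - (10 - 41) = 4 - 1*(-31) = 4 + 31 = 35)
s(B, V) = -8 + B*V (s(B, V) = B*V - 8 = -8 + B*V)
1/s(b(1, c), a) = 1/(-8 + (1 + (1/2)*1)*35) = 1/(-8 + (1 + 1/2)*35) = 1/(-8 + (3/2)*35) = 1/(-8 + 105/2) = 1/(89/2) = 2/89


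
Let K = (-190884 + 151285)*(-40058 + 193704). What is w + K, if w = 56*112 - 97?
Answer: -6084221779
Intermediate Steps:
K = -6084227954 (K = -39599*153646 = -6084227954)
w = 6175 (w = 6272 - 97 = 6175)
w + K = 6175 - 6084227954 = -6084221779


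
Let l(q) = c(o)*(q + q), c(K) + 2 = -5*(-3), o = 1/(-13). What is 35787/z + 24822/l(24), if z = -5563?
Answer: 19292283/578552 ≈ 33.346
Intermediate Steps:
o = -1/13 ≈ -0.076923
c(K) = 13 (c(K) = -2 - 5*(-3) = -2 + 15 = 13)
l(q) = 26*q (l(q) = 13*(q + q) = 13*(2*q) = 26*q)
35787/z + 24822/l(24) = 35787/(-5563) + 24822/((26*24)) = 35787*(-1/5563) + 24822/624 = -35787/5563 + 24822*(1/624) = -35787/5563 + 4137/104 = 19292283/578552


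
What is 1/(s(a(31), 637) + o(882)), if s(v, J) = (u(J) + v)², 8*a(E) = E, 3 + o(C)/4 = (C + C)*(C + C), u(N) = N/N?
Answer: 64/796594929 ≈ 8.0342e-8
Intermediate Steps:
u(N) = 1
o(C) = -12 + 16*C² (o(C) = -12 + 4*((C + C)*(C + C)) = -12 + 4*((2*C)*(2*C)) = -12 + 4*(4*C²) = -12 + 16*C²)
a(E) = E/8
s(v, J) = (1 + v)²
1/(s(a(31), 637) + o(882)) = 1/((1 + (⅛)*31)² + (-12 + 16*882²)) = 1/((1 + 31/8)² + (-12 + 16*777924)) = 1/((39/8)² + (-12 + 12446784)) = 1/(1521/64 + 12446772) = 1/(796594929/64) = 64/796594929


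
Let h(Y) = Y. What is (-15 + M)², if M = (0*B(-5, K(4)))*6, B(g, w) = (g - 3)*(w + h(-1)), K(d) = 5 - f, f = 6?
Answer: 225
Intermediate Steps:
K(d) = -1 (K(d) = 5 - 1*6 = 5 - 6 = -1)
B(g, w) = (-1 + w)*(-3 + g) (B(g, w) = (g - 3)*(w - 1) = (-3 + g)*(-1 + w) = (-1 + w)*(-3 + g))
M = 0 (M = (0*(3 - 1*(-5) - 3*(-1) - 5*(-1)))*6 = (0*(3 + 5 + 3 + 5))*6 = (0*16)*6 = 0*6 = 0)
(-15 + M)² = (-15 + 0)² = (-15)² = 225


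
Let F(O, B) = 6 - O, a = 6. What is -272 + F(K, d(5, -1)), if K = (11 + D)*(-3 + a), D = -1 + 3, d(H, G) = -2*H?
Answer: -305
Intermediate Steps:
D = 2
K = 39 (K = (11 + 2)*(-3 + 6) = 13*3 = 39)
-272 + F(K, d(5, -1)) = -272 + (6 - 1*39) = -272 + (6 - 39) = -272 - 33 = -305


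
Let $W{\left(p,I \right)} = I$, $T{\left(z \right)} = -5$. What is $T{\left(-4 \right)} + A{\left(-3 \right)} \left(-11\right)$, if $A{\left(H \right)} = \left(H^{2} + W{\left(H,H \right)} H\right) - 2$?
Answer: $-181$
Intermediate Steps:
$A{\left(H \right)} = -2 + 2 H^{2}$ ($A{\left(H \right)} = \left(H^{2} + H H\right) - 2 = \left(H^{2} + H^{2}\right) - 2 = 2 H^{2} - 2 = -2 + 2 H^{2}$)
$T{\left(-4 \right)} + A{\left(-3 \right)} \left(-11\right) = -5 + \left(-2 + 2 \left(-3\right)^{2}\right) \left(-11\right) = -5 + \left(-2 + 2 \cdot 9\right) \left(-11\right) = -5 + \left(-2 + 18\right) \left(-11\right) = -5 + 16 \left(-11\right) = -5 - 176 = -181$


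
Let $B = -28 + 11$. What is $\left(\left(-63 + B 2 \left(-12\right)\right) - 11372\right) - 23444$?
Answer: $-34471$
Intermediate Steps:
$B = -17$
$\left(\left(-63 + B 2 \left(-12\right)\right) - 11372\right) - 23444 = \left(\left(-63 - 17 \cdot 2 \left(-12\right)\right) - 11372\right) - 23444 = \left(\left(-63 - -408\right) - 11372\right) - 23444 = \left(\left(-63 + 408\right) - 11372\right) - 23444 = \left(345 - 11372\right) - 23444 = -11027 - 23444 = -34471$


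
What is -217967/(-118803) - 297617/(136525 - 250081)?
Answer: 20036417701/4496931156 ≈ 4.4556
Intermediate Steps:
-217967/(-118803) - 297617/(136525 - 250081) = -217967*(-1/118803) - 297617/(-113556) = 217967/118803 - 297617*(-1/113556) = 217967/118803 + 297617/113556 = 20036417701/4496931156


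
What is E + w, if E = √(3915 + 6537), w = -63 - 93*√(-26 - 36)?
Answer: -63 + 2*√2613 - 93*I*√62 ≈ 39.235 - 732.28*I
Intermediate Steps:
w = -63 - 93*I*√62 ≈ -63.0 - 732.28*I
E = 2*√2613 (E = √10452 = 2*√2613 ≈ 102.23)
E + w = 2*√2613 + (-63 - 93*I*√62) = -63 + 2*√2613 - 93*I*√62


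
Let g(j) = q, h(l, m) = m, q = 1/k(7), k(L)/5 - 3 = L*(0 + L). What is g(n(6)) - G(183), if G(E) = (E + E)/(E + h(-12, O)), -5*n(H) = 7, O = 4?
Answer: -94973/48620 ≈ -1.9534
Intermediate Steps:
k(L) = 15 + 5*L² (k(L) = 15 + 5*(L*(0 + L)) = 15 + 5*(L*L) = 15 + 5*L²)
q = 1/260 (q = 1/(15 + 5*7²) = 1/(15 + 5*49) = 1/(15 + 245) = 1/260 ≈ 0.0038462)
n(H) = -7/5 (n(H) = -⅕*7 = -7/5)
g(j) = 1/260
G(E) = 2*E/(4 + E) (G(E) = (E + E)/(E + 4) = (2*E)/(4 + E) = 2*E/(4 + E))
g(n(6)) - G(183) = 1/260 - 2*183/(4 + 183) = 1/260 - 2*183/187 = 1/260 - 1*366/187 = 1/260 - 366/187 = -94973/48620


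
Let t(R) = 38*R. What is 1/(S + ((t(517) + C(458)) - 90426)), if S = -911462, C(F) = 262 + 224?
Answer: -1/981756 ≈ -1.0186e-6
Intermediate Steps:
C(F) = 486
1/(S + ((t(517) + C(458)) - 90426)) = 1/(-911462 + ((38*517 + 486) - 90426)) = 1/(-911462 + ((19646 + 486) - 90426)) = 1/(-911462 + (20132 - 90426)) = 1/(-911462 - 70294) = 1/(-981756) = -1/981756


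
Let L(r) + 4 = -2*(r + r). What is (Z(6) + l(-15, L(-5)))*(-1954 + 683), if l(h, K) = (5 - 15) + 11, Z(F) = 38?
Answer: -49569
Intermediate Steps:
L(r) = -4 - 4*r (L(r) = -4 - 2*(r + r) = -4 - 4*r)
l(h, K) = 1 (l(h, K) = -10 + 11 = 1)
(Z(6) + l(-15, L(-5)))*(-1954 + 683) = (38 + 1)*(-1954 + 683) = 39*(-1271) = -49569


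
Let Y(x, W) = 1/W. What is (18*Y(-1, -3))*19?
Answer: -114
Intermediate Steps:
(18*Y(-1, -3))*19 = (18/(-3))*19 = (18*(-1/3))*19 = -6*19 = -114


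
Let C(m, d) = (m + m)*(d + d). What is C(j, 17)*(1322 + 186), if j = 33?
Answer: 3383952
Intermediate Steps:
C(m, d) = 4*d*m (C(m, d) = (2*m)*(2*d) = 4*d*m)
C(j, 17)*(1322 + 186) = (4*17*33)*(1322 + 186) = 2244*1508 = 3383952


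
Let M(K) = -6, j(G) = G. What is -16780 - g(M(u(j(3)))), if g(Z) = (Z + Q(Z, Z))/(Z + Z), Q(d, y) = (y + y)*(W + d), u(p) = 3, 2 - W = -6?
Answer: -33565/2 ≈ -16783.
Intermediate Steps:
W = 8 (W = 2 - 1*(-6) = 2 + 6 = 8)
Q(d, y) = 2*y*(8 + d) (Q(d, y) = (y + y)*(8 + d) = (2*y)*(8 + d) = 2*y*(8 + d))
g(Z) = (Z + 2*Z*(8 + Z))/(2*Z) (g(Z) = (Z + 2*Z*(8 + Z))/(Z + Z) = (Z + 2*Z*(8 + Z))/((2*Z)) = (Z + 2*Z*(8 + Z))*(1/(2*Z)) = (Z + 2*Z*(8 + Z))/(2*Z))
-16780 - g(M(u(j(3)))) = -16780 - (17/2 - 6) = -16780 - 1*5/2 = -16780 - 5/2 = -33565/2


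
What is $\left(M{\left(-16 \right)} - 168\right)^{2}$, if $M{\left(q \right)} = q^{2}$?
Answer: $7744$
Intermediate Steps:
$\left(M{\left(-16 \right)} - 168\right)^{2} = \left(\left(-16\right)^{2} - 168\right)^{2} = \left(256 - 168\right)^{2} = 88^{2} = 7744$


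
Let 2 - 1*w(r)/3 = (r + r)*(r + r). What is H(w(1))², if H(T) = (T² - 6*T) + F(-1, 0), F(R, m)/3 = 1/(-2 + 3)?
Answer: 5625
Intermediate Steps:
F(R, m) = 3 (F(R, m) = 3/(-2 + 3) = 3/1 = 3*1 = 3)
w(r) = 6 - 12*r² (w(r) = 6 - 3*(r + r)*(r + r) = 6 - 3*2*r*2*r = 6 - 12*r²)
H(T) = 3 + T² - 6*T (H(T) = (T² - 6*T) + 3 = 3 + T² - 6*T)
H(w(1))² = (3 + (6 - 12*1²)² - 6*(6 - 12*1²))² = (3 + (6 - 12*1)² - 6*(6 - 12*1))² = (3 + (6 - 12)² - 6*(6 - 12))² = (3 + (-6)² - 6*(-6))² = (3 + 36 + 36)² = 75² = 5625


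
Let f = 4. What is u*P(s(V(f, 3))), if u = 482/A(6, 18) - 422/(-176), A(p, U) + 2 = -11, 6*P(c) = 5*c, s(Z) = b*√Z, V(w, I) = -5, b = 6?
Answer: -198365*I*√5/1144 ≈ -387.73*I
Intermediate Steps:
s(Z) = 6*√Z
P(c) = 5*c/6 (P(c) = (5*c)/6 = 5*c/6)
A(p, U) = -13 (A(p, U) = -2 - 11 = -13)
u = -39673/1144 (u = 482/(-13) - 422/(-176) = 482*(-1/13) - 422*(-1/176) = -482/13 + 211/88 = -39673/1144 ≈ -34.679)
u*P(s(V(f, 3))) = -198365*6*√(-5)/6864 = -198365*6*(I*√5)/6864 = -198365*6*I*√5/6864 = -198365*I*√5/1144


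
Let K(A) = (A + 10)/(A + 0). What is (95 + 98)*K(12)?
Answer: 2123/6 ≈ 353.83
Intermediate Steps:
K(A) = (10 + A)/A
(95 + 98)*K(12) = (95 + 98)*((10 + 12)/12) = 193*((1/12)*22) = 193*(11/6) = 2123/6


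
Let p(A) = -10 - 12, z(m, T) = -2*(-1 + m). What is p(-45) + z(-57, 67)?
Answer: 94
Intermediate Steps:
z(m, T) = 2 - 2*m
p(A) = -22
p(-45) + z(-57, 67) = -22 + (2 - 2*(-57)) = -22 + (2 + 114) = -22 + 116 = 94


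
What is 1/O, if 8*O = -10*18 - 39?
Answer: -8/219 ≈ -0.036530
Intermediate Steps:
O = -219/8 (O = (-10*18 - 39)/8 = (-180 - 39)/8 = (⅛)*(-219) = -219/8 ≈ -27.375)
1/O = 1/(-219/8) = -8/219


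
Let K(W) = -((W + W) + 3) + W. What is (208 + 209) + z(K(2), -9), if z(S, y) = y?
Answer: 408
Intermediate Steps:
K(W) = -3 - W (K(W) = -(2*W + 3) + W = -(3 + 2*W) + W = (-3 - 2*W) + W = -3 - W)
(208 + 209) + z(K(2), -9) = (208 + 209) - 9 = 417 - 9 = 408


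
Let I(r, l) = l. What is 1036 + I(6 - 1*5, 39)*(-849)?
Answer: -32075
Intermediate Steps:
1036 + I(6 - 1*5, 39)*(-849) = 1036 + 39*(-849) = 1036 - 33111 = -32075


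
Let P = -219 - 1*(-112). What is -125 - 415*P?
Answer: 44280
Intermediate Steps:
P = -107 (P = -219 + 112 = -107)
-125 - 415*P = -125 - 415*(-107) = -125 + 44405 = 44280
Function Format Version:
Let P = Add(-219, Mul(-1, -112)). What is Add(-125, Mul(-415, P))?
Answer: 44280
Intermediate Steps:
P = -107 (P = Add(-219, 112) = -107)
Add(-125, Mul(-415, P)) = Add(-125, Mul(-415, -107)) = Add(-125, 44405) = 44280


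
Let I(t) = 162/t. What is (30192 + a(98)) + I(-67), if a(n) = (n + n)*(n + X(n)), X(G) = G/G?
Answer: 3322770/67 ≈ 49594.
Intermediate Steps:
X(G) = 1
a(n) = 2*n*(1 + n) (a(n) = (n + n)*(n + 1) = (2*n)*(1 + n) = 2*n*(1 + n))
(30192 + a(98)) + I(-67) = (30192 + 2*98*(1 + 98)) + 162/(-67) = (30192 + 2*98*99) + 162*(-1/67) = (30192 + 19404) - 162/67 = 49596 - 162/67 = 3322770/67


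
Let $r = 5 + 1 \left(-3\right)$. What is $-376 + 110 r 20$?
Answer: $4024$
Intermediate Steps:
$r = 2$ ($r = 5 - 3 = 2$)
$-376 + 110 r 20 = -376 + 110 \cdot 2 \cdot 20 = -376 + 220 \cdot 20 = -376 + 4400 = 4024$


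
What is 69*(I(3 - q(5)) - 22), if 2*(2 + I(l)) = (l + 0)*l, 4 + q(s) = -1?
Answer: 552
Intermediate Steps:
q(s) = -5 (q(s) = -4 - 1 = -5)
I(l) = -2 + l²/2 (I(l) = -2 + ((l + 0)*l)/2 = -2 + (l*l)/2 = -2 + l²/2)
69*(I(3 - q(5)) - 22) = 69*((-2 + (3 - 1*(-5))²/2) - 22) = 69*((-2 + (3 + 5)²/2) - 22) = 69*((-2 + (½)*8²) - 22) = 69*((-2 + (½)*64) - 22) = 69*((-2 + 32) - 22) = 69*(30 - 22) = 69*8 = 552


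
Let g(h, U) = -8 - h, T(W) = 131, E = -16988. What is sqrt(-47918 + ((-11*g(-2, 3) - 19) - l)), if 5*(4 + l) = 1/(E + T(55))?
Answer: I*sqrt(37782812430310)/28095 ≈ 218.79*I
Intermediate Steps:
l = -337141/84285 (l = -4 + 1/(5*(-16988 + 131)) = -4 + (1/5)/(-16857) = -4 + (1/5)*(-1/16857) = -4 - 1/84285 = -337141/84285 ≈ -4.0000)
sqrt(-47918 + ((-11*g(-2, 3) - 19) - l)) = sqrt(-47918 + ((-11*(-8 - 1*(-2)) - 19) - 1*(-337141/84285))) = sqrt(-47918 + ((-11*(-8 + 2) - 19) + 337141/84285)) = sqrt(-47918 + ((-11*(-6) - 19) + 337141/84285)) = sqrt(-47918 + ((66 - 19) + 337141/84285)) = sqrt(-47918 + (47 + 337141/84285)) = sqrt(-47918 + 4298536/84285) = sqrt(-4034470094/84285) = I*sqrt(37782812430310)/28095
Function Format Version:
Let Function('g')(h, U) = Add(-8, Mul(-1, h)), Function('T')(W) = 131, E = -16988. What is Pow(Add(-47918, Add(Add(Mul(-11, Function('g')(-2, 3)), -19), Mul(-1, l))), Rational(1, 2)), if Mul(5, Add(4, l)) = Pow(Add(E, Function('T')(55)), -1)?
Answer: Mul(Rational(1, 28095), I, Pow(37782812430310, Rational(1, 2))) ≈ Mul(218.79, I)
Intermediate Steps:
l = Rational(-337141, 84285) (l = Add(-4, Mul(Rational(1, 5), Pow(Add(-16988, 131), -1))) = Add(-4, Mul(Rational(1, 5), Pow(-16857, -1))) = Add(-4, Mul(Rational(1, 5), Rational(-1, 16857))) = Add(-4, Rational(-1, 84285)) = Rational(-337141, 84285) ≈ -4.0000)
Pow(Add(-47918, Add(Add(Mul(-11, Function('g')(-2, 3)), -19), Mul(-1, l))), Rational(1, 2)) = Pow(Add(-47918, Add(Add(Mul(-11, Add(-8, Mul(-1, -2))), -19), Mul(-1, Rational(-337141, 84285)))), Rational(1, 2)) = Pow(Add(-47918, Add(Add(Mul(-11, Add(-8, 2)), -19), Rational(337141, 84285))), Rational(1, 2)) = Pow(Add(-47918, Add(Add(Mul(-11, -6), -19), Rational(337141, 84285))), Rational(1, 2)) = Pow(Add(-47918, Add(Add(66, -19), Rational(337141, 84285))), Rational(1, 2)) = Pow(Add(-47918, Add(47, Rational(337141, 84285))), Rational(1, 2)) = Pow(Add(-47918, Rational(4298536, 84285)), Rational(1, 2)) = Pow(Rational(-4034470094, 84285), Rational(1, 2)) = Mul(Rational(1, 28095), I, Pow(37782812430310, Rational(1, 2)))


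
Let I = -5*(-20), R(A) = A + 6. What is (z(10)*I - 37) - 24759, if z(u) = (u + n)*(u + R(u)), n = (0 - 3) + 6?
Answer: 9004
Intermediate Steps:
R(A) = 6 + A
n = 3 (n = -3 + 6 = 3)
I = 100
z(u) = (3 + u)*(6 + 2*u) (z(u) = (u + 3)*(u + (6 + u)) = (3 + u)*(6 + 2*u))
(z(10)*I - 37) - 24759 = ((18 + 2*10**2 + 12*10)*100 - 37) - 24759 = ((18 + 2*100 + 120)*100 - 37) - 24759 = ((18 + 200 + 120)*100 - 37) - 24759 = (338*100 - 37) - 24759 = (33800 - 37) - 24759 = 33763 - 24759 = 9004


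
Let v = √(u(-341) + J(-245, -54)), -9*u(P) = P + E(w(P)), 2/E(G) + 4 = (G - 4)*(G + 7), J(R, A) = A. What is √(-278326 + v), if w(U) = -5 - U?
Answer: √(-507516551734104 + 21351*I*√117511932714)/42702 ≈ 0.0038041 + 527.57*I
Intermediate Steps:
E(G) = 2/(-4 + (-4 + G)*(7 + G)) (E(G) = 2/(-4 + (G - 4)*(G + 7)) = 2/(-4 + (-4 + G)*(7 + G)))
u(P) = -2/(9*(-47 + (-5 - P)² - 3*P)) - P/9 (u(P) = -(P + 2/(-32 + (-5 - P)² + 3*(-5 - P)))/9 = -(P + 2/(-32 + (-5 - P)² + (-15 - 3*P)))/9 = -(P + 2/(-47 + (-5 - P)² - 3*P))/9 = -2/(9*(-47 + (-5 - P)² - 3*P)) - P/9)
v = I*√117511932714/85404 (v = √((-2 - 1*(-341)³ - 7*(-341)² + 22*(-341))/(9*(-22 + (-341)² + 7*(-341))) - 54) = √((-2 - 1*(-39651821) - 7*116281 - 7502)/(9*(-22 + 116281 - 2387)) - 54) = √((⅑)*(-2 + 39651821 - 813967 - 7502)/113872 - 54) = √((⅑)*(1/113872)*38830350 - 54) = √(6471725/170808 - 54) = √(-2751907/170808) = I*√117511932714/85404 ≈ 4.0139*I)
√(-278326 + v) = √(-278326 + I*√117511932714/85404)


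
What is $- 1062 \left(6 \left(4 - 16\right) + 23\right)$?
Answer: $52038$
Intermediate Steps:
$- 1062 \left(6 \left(4 - 16\right) + 23\right) = - 1062 \left(6 \left(-12\right) + 23\right) = - 1062 \left(-72 + 23\right) = \left(-1062\right) \left(-49\right) = 52038$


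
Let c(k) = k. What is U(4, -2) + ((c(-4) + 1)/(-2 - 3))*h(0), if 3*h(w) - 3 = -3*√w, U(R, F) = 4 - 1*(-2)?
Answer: 33/5 ≈ 6.6000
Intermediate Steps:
U(R, F) = 6 (U(R, F) = 4 + 2 = 6)
h(w) = 1 - √w (h(w) = 1 + (-3*√w)/3 = 1 - √w)
U(4, -2) + ((c(-4) + 1)/(-2 - 3))*h(0) = 6 + ((-4 + 1)/(-2 - 3))*(1 - √0) = 6 + (-3/(-5))*(1 - 1*0) = 6 + (-3*(-⅕))*(1 + 0) = 6 + (⅗)*1 = 6 + ⅗ = 33/5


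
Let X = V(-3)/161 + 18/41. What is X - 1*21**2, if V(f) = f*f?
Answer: -2907774/6601 ≈ -440.50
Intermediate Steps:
V(f) = f**2
X = 3267/6601 (X = (-3)**2/161 + 18/41 = 9*(1/161) + 18*(1/41) = 9/161 + 18/41 = 3267/6601 ≈ 0.49493)
X - 1*21**2 = 3267/6601 - 1*21**2 = 3267/6601 - 1*441 = 3267/6601 - 441 = -2907774/6601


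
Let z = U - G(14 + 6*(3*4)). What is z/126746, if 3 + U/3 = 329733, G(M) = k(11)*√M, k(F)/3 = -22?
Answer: 494595/63373 + 33*√86/63373 ≈ 7.8093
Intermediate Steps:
k(F) = -66 (k(F) = 3*(-22) = -66)
G(M) = -66*√M
U = 989190 (U = -9 + 3*329733 = -9 + 989199 = 989190)
z = 989190 + 66*√86 (z = 989190 - (-66)*√(14 + 6*(3*4)) = 989190 - (-66)*√(14 + 6*12) = 989190 - (-66)*√(14 + 72) = 989190 - (-66)*√86 = 989190 + 66*√86 ≈ 9.8980e+5)
z/126746 = (989190 + 66*√86)/126746 = (989190 + 66*√86)*(1/126746) = 494595/63373 + 33*√86/63373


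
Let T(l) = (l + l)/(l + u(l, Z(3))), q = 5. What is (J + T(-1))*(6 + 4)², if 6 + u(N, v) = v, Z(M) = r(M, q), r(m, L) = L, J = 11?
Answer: 1200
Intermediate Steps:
Z(M) = 5
u(N, v) = -6 + v
T(l) = 2*l/(-1 + l) (T(l) = (l + l)/(l + (-6 + 5)) = (2*l)/(l - 1) = (2*l)/(-1 + l) = 2*l/(-1 + l))
(J + T(-1))*(6 + 4)² = (11 + 2*(-1)/(-1 - 1))*(6 + 4)² = (11 + 2*(-1)/(-2))*10² = (11 + 2*(-1)*(-½))*100 = (11 + 1)*100 = 12*100 = 1200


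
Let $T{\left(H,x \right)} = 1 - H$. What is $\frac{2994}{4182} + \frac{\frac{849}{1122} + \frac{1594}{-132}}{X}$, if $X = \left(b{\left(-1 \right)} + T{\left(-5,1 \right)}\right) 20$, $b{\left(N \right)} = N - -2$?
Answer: $\frac{204503}{322014} \approx 0.63507$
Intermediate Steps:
$b{\left(N \right)} = 2 + N$ ($b{\left(N \right)} = N + 2 = 2 + N$)
$X = 140$ ($X = \left(\left(2 - 1\right) + \left(1 - -5\right)\right) 20 = \left(1 + \left(1 + 5\right)\right) 20 = \left(1 + 6\right) 20 = 7 \cdot 20 = 140$)
$\frac{2994}{4182} + \frac{\frac{849}{1122} + \frac{1594}{-132}}{X} = \frac{2994}{4182} + \frac{\frac{849}{1122} + \frac{1594}{-132}}{140} = 2994 \cdot \frac{1}{4182} + \left(849 \cdot \frac{1}{1122} + 1594 \left(- \frac{1}{132}\right)\right) \frac{1}{140} = \frac{499}{697} + \left(\frac{283}{374} - \frac{797}{66}\right) \frac{1}{140} = \frac{499}{697} - \frac{635}{7854} = \frac{204503}{322014}$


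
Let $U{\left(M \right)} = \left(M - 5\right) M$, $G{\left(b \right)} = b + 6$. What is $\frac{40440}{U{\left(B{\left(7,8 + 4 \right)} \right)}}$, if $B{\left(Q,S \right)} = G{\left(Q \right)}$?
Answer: $\frac{5055}{13} \approx 388.85$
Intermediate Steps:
$G{\left(b \right)} = 6 + b$
$B{\left(Q,S \right)} = 6 + Q$
$U{\left(M \right)} = M \left(-5 + M\right)$ ($U{\left(M \right)} = \left(-5 + M\right) M = M \left(-5 + M\right)$)
$\frac{40440}{U{\left(B{\left(7,8 + 4 \right)} \right)}} = \frac{40440}{\left(6 + 7\right) \left(-5 + \left(6 + 7\right)\right)} = \frac{40440}{13 \left(-5 + 13\right)} = \frac{40440}{13 \cdot 8} = \frac{40440}{104} = 40440 \cdot \frac{1}{104} = \frac{5055}{13}$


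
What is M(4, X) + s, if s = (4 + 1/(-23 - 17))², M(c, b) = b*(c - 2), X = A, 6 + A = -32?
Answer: -96319/1600 ≈ -60.199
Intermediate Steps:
A = -38 (A = -6 - 32 = -38)
X = -38
M(c, b) = b*(-2 + c)
s = 25281/1600 (s = (4 + 1/(-40))² = (4 - 1/40)² = (159/40)² = 25281/1600 ≈ 15.801)
M(4, X) + s = -38*(-2 + 4) + 25281/1600 = -38*2 + 25281/1600 = -76 + 25281/1600 = -96319/1600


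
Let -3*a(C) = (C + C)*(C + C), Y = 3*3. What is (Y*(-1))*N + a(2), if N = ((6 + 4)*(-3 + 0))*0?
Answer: -16/3 ≈ -5.3333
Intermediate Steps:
Y = 9
a(C) = -4*C²/3 (a(C) = -(C + C)*(C + C)/3 = -2*C*2*C/3 = -4*C²/3)
N = 0 (N = (10*(-3))*0 = -30*0 = 0)
(Y*(-1))*N + a(2) = (9*(-1))*0 - 4/3*2² = -9*0 - 4/3*4 = 0 - 16/3 = -16/3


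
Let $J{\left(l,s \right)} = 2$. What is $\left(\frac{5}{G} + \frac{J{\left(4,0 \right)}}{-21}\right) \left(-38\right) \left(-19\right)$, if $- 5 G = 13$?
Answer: $- \frac{397822}{273} \approx -1457.2$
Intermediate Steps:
$G = - \frac{13}{5}$ ($G = \left(- \frac{1}{5}\right) 13 = - \frac{13}{5} \approx -2.6$)
$\left(\frac{5}{G} + \frac{J{\left(4,0 \right)}}{-21}\right) \left(-38\right) \left(-19\right) = \left(\frac{5}{- \frac{13}{5}} + \frac{2}{-21}\right) \left(-38\right) \left(-19\right) = \left(5 \left(- \frac{5}{13}\right) + 2 \left(- \frac{1}{21}\right)\right) \left(-38\right) \left(-19\right) = \left(- \frac{25}{13} - \frac{2}{21}\right) \left(-38\right) \left(-19\right) = \left(- \frac{551}{273}\right) \left(-38\right) \left(-19\right) = \frac{20938}{273} \left(-19\right) = - \frac{397822}{273}$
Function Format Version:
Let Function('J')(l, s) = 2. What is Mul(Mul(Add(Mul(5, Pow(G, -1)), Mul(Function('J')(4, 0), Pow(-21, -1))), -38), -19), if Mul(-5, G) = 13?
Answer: Rational(-397822, 273) ≈ -1457.2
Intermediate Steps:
G = Rational(-13, 5) (G = Mul(Rational(-1, 5), 13) = Rational(-13, 5) ≈ -2.6000)
Mul(Mul(Add(Mul(5, Pow(G, -1)), Mul(Function('J')(4, 0), Pow(-21, -1))), -38), -19) = Mul(Mul(Add(Mul(5, Pow(Rational(-13, 5), -1)), Mul(2, Pow(-21, -1))), -38), -19) = Mul(Mul(Add(Mul(5, Rational(-5, 13)), Mul(2, Rational(-1, 21))), -38), -19) = Mul(Mul(Add(Rational(-25, 13), Rational(-2, 21)), -38), -19) = Mul(Mul(Rational(-551, 273), -38), -19) = Mul(Rational(20938, 273), -19) = Rational(-397822, 273)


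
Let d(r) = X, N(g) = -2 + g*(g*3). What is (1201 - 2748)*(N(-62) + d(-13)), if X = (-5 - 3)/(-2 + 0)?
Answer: -17843098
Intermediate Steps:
N(g) = -2 + 3*g**2 (N(g) = -2 + g*(3*g) = -2 + 3*g**2)
X = 4 (X = -8/(-2) = -1/2*(-8) = 4)
d(r) = 4
(1201 - 2748)*(N(-62) + d(-13)) = (1201 - 2748)*((-2 + 3*(-62)**2) + 4) = -1547*((-2 + 3*3844) + 4) = -1547*((-2 + 11532) + 4) = -1547*(11530 + 4) = -1547*11534 = -17843098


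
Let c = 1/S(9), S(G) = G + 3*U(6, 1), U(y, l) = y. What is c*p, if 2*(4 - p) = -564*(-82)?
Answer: -23120/27 ≈ -856.30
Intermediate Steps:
S(G) = 18 + G (S(G) = G + 3*6 = G + 18 = 18 + G)
p = -23120 (p = 4 - (-282)*(-82) = 4 - 1/2*46248 = 4 - 23124 = -23120)
c = 1/27 (c = 1/(18 + 9) = 1/27 ≈ 0.037037)
c*p = (1/27)*(-23120) = -23120/27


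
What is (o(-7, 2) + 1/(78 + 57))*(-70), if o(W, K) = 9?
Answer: -17024/27 ≈ -630.52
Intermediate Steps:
(o(-7, 2) + 1/(78 + 57))*(-70) = (9 + 1/(78 + 57))*(-70) = (9 + 1/135)*(-70) = (1216/135)*(-70) = -17024/27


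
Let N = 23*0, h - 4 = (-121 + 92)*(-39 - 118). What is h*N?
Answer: 0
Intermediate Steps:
h = 4557 (h = 4 + (-121 + 92)*(-39 - 118) = 4 - 29*(-157) = 4 + 4553 = 4557)
N = 0
h*N = 4557*0 = 0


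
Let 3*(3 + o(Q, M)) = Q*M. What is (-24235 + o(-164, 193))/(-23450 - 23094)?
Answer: 52183/69816 ≈ 0.74744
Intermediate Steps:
o(Q, M) = -3 + M*Q/3 (o(Q, M) = -3 + (Q*M)/3 = -3 + (M*Q)/3 = -3 + M*Q/3)
(-24235 + o(-164, 193))/(-23450 - 23094) = (-24235 + (-3 + (⅓)*193*(-164)))/(-23450 - 23094) = (-24235 + (-3 - 31652/3))/(-46544) = (-24235 - 31661/3)*(-1/46544) = -104366/3*(-1/46544) = 52183/69816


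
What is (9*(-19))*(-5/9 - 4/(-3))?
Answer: -133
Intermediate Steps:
(9*(-19))*(-5/9 - 4/(-3)) = -171*(-5*1/9 - 4*(-1/3)) = -171*(-5/9 + 4/3) = -171*7/9 = -133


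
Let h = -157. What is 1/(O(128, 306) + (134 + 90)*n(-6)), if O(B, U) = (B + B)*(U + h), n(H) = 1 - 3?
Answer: 1/37696 ≈ 2.6528e-5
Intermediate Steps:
n(H) = -2
O(B, U) = 2*B*(-157 + U) (O(B, U) = (B + B)*(U - 157) = (2*B)*(-157 + U) = 2*B*(-157 + U))
1/(O(128, 306) + (134 + 90)*n(-6)) = 1/(2*128*(-157 + 306) + (134 + 90)*(-2)) = 1/(2*128*149 + 224*(-2)) = 1/(38144 - 448) = 1/37696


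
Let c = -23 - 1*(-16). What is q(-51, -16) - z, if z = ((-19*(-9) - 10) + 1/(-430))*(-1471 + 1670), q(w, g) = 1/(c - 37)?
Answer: -303084777/9460 ≈ -32039.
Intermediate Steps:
c = -7 (c = -23 + 16 = -7)
q(w, g) = -1/44 (q(w, g) = 1/(-7 - 37) = 1/(-44) = -1/44)
z = 13776571/430 (z = ((171 - 10) - 1/430)*199 = (161 - 1/430)*199 = (69229/430)*199 = 13776571/430 ≈ 32039.)
q(-51, -16) - z = -1/44 - 1*13776571/430 = -1/44 - 13776571/430 = -303084777/9460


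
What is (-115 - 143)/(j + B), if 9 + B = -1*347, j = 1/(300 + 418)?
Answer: 185244/255607 ≈ 0.72472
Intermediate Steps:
j = 1/718 ≈ 0.0013928
B = -356 (B = -9 - 1*347 = -9 - 347 = -356)
(-115 - 143)/(j + B) = (-115 - 143)/(1/718 - 356) = -258/(-255607/718) = -258*(-718/255607) = 185244/255607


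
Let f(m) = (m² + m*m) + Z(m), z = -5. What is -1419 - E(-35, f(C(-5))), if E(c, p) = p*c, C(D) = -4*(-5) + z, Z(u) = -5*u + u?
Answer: 12231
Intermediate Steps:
Z(u) = -4*u
C(D) = 15 (C(D) = -4*(-5) - 5 = 20 - 5 = 15)
f(m) = -4*m + 2*m² (f(m) = (m² + m*m) - 4*m = (m² + m²) - 4*m = 2*m² - 4*m = -4*m + 2*m²)
E(c, p) = c*p
-1419 - E(-35, f(C(-5))) = -1419 - (-35)*2*15*(-2 + 15) = -1419 - (-35)*2*15*13 = -1419 - (-35)*390 = -1419 - 1*(-13650) = -1419 + 13650 = 12231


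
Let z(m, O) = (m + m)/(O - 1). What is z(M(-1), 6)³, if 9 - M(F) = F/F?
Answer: 4096/125 ≈ 32.768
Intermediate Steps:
M(F) = 8 (M(F) = 9 - F/F = 9 - 1*1 = 9 - 1 = 8)
z(m, O) = 2*m/(-1 + O) (z(m, O) = (2*m)/(-1 + O) = 2*m/(-1 + O))
z(M(-1), 6)³ = (2*8/(-1 + 6))³ = (2*8/5)³ = (2*8*(⅕))³ = (16/5)³ = 4096/125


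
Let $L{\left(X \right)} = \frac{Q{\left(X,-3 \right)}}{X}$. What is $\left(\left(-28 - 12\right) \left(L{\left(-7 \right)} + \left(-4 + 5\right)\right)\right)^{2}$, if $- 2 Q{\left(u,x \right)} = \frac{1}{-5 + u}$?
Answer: $\frac{697225}{441} \approx 1581.0$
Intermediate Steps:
$Q{\left(u,x \right)} = - \frac{1}{2 \left(-5 + u\right)}$
$L{\left(X \right)} = - \frac{1}{X \left(-10 + 2 X\right)}$ ($L{\left(X \right)} = \frac{\left(-1\right) \frac{1}{-10 + 2 X}}{X} = - \frac{1}{X \left(-10 + 2 X\right)}$)
$\left(\left(-28 - 12\right) \left(L{\left(-7 \right)} + \left(-4 + 5\right)\right)\right)^{2} = \left(\left(-28 - 12\right) \left(- \frac{1}{2 \left(-7\right) \left(-5 - 7\right)} + \left(-4 + 5\right)\right)\right)^{2} = \left(- 40 \left(\left(- \frac{1}{2}\right) \left(- \frac{1}{7}\right) \frac{1}{-12} + 1\right)\right)^{2} = \left(- 40 \left(\left(- \frac{1}{2}\right) \left(- \frac{1}{7}\right) \left(- \frac{1}{12}\right) + 1\right)\right)^{2} = \left(- 40 \left(- \frac{1}{168} + 1\right)\right)^{2} = \left(\left(-40\right) \frac{167}{168}\right)^{2} = \left(- \frac{835}{21}\right)^{2} = \frac{697225}{441}$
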